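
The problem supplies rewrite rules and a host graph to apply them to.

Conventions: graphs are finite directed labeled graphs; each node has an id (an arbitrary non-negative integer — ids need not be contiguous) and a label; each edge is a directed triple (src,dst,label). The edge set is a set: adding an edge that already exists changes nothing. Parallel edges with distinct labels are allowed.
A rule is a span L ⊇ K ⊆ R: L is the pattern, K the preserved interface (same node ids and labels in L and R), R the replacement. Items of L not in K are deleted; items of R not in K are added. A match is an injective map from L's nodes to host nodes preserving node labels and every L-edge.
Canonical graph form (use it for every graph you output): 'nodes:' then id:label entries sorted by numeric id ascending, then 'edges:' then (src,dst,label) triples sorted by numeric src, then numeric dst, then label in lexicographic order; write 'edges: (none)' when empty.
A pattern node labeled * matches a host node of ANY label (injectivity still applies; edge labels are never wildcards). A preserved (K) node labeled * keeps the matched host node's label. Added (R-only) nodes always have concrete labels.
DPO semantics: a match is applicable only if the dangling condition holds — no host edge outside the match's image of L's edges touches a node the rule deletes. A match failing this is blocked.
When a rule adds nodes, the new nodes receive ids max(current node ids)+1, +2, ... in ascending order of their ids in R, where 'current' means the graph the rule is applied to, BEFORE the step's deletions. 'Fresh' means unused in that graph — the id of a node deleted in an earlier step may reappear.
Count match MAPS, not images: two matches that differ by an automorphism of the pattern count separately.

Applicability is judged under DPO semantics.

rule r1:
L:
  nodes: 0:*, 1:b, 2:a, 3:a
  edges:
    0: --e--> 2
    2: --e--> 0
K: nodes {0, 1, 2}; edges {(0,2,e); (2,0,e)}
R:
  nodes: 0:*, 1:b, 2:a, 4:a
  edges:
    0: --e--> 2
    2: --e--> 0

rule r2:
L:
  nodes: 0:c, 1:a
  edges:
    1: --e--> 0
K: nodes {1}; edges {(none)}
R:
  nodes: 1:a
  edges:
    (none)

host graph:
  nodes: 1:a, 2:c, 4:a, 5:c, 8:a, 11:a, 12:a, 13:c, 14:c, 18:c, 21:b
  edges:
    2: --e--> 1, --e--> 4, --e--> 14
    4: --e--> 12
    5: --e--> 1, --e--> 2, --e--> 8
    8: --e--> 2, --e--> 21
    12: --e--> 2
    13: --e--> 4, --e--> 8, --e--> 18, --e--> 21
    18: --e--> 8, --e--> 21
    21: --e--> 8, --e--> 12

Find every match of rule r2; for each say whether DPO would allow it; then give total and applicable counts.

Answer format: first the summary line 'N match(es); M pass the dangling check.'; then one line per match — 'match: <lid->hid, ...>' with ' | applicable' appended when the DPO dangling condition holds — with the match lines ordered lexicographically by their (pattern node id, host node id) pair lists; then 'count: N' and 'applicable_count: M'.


2 match(es); 0 pass the dangling check.
match: 0->2, 1->8
match: 0->2, 1->12
count: 2
applicable_count: 0


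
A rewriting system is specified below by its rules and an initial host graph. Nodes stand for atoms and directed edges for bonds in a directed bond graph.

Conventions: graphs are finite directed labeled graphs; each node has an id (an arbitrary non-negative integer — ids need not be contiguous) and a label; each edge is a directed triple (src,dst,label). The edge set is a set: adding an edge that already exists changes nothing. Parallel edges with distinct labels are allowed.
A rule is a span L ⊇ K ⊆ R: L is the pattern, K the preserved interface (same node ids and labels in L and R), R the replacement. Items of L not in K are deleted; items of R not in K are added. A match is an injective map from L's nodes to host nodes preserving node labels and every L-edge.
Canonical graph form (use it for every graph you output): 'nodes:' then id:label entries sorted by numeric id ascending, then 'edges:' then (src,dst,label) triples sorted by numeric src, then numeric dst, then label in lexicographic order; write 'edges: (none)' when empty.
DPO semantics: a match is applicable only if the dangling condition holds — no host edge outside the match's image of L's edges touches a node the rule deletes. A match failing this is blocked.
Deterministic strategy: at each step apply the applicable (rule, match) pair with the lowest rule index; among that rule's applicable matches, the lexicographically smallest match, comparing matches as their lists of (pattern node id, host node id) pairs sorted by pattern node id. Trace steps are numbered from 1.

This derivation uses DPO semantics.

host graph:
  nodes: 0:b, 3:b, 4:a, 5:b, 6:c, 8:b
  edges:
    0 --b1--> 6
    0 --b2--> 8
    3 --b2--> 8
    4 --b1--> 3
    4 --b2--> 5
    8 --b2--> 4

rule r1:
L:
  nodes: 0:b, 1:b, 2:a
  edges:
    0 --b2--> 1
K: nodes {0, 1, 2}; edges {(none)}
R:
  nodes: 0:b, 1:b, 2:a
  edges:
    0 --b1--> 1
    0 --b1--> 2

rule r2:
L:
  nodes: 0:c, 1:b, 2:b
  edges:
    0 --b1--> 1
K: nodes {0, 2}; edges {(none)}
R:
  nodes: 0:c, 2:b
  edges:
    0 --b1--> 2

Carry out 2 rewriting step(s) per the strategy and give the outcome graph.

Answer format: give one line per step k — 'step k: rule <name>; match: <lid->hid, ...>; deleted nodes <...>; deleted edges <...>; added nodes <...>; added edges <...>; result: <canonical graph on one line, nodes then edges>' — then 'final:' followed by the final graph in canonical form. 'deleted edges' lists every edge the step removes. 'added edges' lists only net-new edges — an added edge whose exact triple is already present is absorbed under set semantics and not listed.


step 1: rule r1; match: 0->0, 1->8, 2->4; deleted nodes (none); deleted edges (0,8,b2); added nodes (none); added edges (0,4,b1); (0,8,b1); result: nodes: 0:b, 3:b, 4:a, 5:b, 6:c, 8:b edges: (0,4,b1); (0,6,b1); (0,8,b1); (3,8,b2); (4,3,b1); (4,5,b2); (8,4,b2)
step 2: rule r1; match: 0->3, 1->8, 2->4; deleted nodes (none); deleted edges (3,8,b2); added nodes (none); added edges (3,4,b1); (3,8,b1); result: nodes: 0:b, 3:b, 4:a, 5:b, 6:c, 8:b edges: (0,4,b1); (0,6,b1); (0,8,b1); (3,4,b1); (3,8,b1); (4,3,b1); (4,5,b2); (8,4,b2)
final:
nodes: 0:b, 3:b, 4:a, 5:b, 6:c, 8:b
edges: (0,4,b1); (0,6,b1); (0,8,b1); (3,4,b1); (3,8,b1); (4,3,b1); (4,5,b2); (8,4,b2)


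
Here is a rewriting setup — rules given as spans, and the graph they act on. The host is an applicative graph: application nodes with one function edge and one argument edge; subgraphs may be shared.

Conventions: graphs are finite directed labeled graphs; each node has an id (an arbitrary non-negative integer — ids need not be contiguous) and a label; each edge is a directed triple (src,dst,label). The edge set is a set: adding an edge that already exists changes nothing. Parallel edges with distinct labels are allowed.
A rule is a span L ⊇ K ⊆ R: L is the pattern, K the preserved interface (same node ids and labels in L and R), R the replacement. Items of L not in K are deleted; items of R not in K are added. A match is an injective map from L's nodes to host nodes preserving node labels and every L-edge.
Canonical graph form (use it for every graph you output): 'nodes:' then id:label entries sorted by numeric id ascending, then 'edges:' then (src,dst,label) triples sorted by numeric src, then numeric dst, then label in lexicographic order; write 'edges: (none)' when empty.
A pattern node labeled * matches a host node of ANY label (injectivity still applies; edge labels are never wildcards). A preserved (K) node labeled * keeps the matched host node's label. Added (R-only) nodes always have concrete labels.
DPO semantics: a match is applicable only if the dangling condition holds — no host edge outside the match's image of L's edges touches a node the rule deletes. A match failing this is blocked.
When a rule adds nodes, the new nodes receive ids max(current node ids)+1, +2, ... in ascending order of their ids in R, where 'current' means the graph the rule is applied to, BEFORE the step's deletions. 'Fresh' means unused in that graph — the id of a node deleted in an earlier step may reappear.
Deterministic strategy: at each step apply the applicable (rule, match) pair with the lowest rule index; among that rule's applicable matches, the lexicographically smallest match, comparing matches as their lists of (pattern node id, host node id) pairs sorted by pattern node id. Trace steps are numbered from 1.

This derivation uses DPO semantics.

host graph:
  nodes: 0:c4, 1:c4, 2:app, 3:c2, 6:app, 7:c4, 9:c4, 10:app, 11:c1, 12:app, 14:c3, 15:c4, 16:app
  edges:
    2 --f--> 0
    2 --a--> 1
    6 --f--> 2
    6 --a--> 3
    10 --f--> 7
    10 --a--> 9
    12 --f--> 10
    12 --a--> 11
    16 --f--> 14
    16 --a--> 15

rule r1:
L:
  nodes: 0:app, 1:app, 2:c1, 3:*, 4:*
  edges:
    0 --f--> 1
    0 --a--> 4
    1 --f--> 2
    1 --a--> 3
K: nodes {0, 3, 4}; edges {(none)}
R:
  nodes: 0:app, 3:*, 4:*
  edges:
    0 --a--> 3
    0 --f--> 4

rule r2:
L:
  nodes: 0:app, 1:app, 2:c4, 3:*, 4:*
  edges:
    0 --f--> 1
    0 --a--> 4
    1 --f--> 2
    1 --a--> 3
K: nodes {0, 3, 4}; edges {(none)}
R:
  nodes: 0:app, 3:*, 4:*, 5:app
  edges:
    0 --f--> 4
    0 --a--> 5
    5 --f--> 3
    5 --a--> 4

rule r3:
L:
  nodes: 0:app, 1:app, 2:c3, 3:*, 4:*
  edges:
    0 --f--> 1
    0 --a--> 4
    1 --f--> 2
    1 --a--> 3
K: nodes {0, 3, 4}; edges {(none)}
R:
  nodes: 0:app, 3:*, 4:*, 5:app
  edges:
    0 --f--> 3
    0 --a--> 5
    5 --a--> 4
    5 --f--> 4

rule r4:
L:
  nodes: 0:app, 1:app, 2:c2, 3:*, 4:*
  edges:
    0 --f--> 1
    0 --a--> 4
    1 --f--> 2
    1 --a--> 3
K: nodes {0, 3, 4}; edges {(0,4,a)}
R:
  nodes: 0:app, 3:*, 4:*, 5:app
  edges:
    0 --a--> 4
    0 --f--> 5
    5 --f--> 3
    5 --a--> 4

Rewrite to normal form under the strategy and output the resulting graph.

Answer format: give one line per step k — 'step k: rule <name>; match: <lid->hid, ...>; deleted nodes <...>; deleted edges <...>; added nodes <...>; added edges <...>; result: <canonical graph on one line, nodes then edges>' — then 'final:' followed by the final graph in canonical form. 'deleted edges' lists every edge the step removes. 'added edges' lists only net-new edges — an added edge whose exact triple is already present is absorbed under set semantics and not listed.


step 1: rule r2; match: 0->6, 1->2, 2->0, 3->1, 4->3; deleted nodes 0, 2; deleted edges (2,0,f); (2,1,a); (6,2,f); (6,3,a); added nodes 17; added edges (6,3,f); (6,17,a); (17,1,f); (17,3,a); result: nodes: 1:c4, 3:c2, 6:app, 7:c4, 9:c4, 10:app, 11:c1, 12:app, 14:c3, 15:c4, 16:app, 17:app edges: (6,3,f); (6,17,a); (10,7,f); (10,9,a); (12,10,f); (12,11,a); (16,14,f); (16,15,a); (17,1,f); (17,3,a)
step 2: rule r2; match: 0->12, 1->10, 2->7, 3->9, 4->11; deleted nodes 7, 10; deleted edges (10,7,f); (10,9,a); (12,10,f); (12,11,a); added nodes 18; added edges (12,11,f); (12,18,a); (18,9,f); (18,11,a); result: nodes: 1:c4, 3:c2, 6:app, 9:c4, 11:c1, 12:app, 14:c3, 15:c4, 16:app, 17:app, 18:app edges: (6,3,f); (6,17,a); (12,11,f); (12,18,a); (16,14,f); (16,15,a); (17,1,f); (17,3,a); (18,9,f); (18,11,a)
final:
nodes: 1:c4, 3:c2, 6:app, 9:c4, 11:c1, 12:app, 14:c3, 15:c4, 16:app, 17:app, 18:app
edges: (6,3,f); (6,17,a); (12,11,f); (12,18,a); (16,14,f); (16,15,a); (17,1,f); (17,3,a); (18,9,f); (18,11,a)


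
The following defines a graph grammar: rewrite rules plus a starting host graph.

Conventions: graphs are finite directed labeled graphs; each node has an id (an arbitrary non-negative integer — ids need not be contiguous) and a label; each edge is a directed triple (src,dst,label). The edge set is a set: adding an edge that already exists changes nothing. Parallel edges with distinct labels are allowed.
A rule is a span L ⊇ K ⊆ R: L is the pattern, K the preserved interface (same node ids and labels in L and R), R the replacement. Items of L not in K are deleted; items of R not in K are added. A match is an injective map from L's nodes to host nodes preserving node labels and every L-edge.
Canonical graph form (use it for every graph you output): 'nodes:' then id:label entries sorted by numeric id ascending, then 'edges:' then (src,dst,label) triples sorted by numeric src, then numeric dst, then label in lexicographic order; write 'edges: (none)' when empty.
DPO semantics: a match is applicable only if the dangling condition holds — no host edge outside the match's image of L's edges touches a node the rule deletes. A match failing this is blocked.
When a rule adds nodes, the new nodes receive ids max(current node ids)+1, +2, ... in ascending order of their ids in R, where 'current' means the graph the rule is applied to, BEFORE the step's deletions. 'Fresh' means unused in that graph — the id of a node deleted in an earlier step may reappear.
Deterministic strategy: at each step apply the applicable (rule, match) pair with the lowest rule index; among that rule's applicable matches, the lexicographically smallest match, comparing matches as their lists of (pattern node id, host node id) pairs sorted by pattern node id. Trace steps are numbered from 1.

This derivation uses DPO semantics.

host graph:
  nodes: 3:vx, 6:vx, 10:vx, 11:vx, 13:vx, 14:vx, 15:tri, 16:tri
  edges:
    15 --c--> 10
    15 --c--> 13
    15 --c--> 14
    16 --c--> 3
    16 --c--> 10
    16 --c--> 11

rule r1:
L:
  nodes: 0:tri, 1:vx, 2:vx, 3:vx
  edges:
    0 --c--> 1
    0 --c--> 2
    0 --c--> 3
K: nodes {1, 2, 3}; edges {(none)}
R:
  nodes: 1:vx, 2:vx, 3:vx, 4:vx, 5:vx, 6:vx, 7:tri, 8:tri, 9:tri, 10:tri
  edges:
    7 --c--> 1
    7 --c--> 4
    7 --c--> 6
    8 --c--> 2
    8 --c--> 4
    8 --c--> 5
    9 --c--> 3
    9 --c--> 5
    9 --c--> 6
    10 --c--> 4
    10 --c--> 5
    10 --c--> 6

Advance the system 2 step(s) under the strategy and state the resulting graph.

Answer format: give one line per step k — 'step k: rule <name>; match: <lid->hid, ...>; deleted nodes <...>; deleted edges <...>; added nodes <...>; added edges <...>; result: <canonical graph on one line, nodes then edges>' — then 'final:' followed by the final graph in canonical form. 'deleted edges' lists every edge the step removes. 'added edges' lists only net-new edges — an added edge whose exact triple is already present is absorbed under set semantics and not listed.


step 1: rule r1; match: 0->15, 1->10, 2->13, 3->14; deleted nodes 15; deleted edges (15,10,c); (15,13,c); (15,14,c); added nodes 17, 18, 19, 20, 21, 22, 23; added edges (20,10,c); (20,17,c); (20,19,c); (21,13,c); (21,17,c); (21,18,c); (22,14,c); (22,18,c); (22,19,c); (23,17,c); (23,18,c); (23,19,c); result: nodes: 3:vx, 6:vx, 10:vx, 11:vx, 13:vx, 14:vx, 16:tri, 17:vx, 18:vx, 19:vx, 20:tri, 21:tri, 22:tri, 23:tri edges: (16,3,c); (16,10,c); (16,11,c); (20,10,c); (20,17,c); (20,19,c); (21,13,c); (21,17,c); (21,18,c); (22,14,c); (22,18,c); (22,19,c); (23,17,c); (23,18,c); (23,19,c)
step 2: rule r1; match: 0->16, 1->3, 2->10, 3->11; deleted nodes 16; deleted edges (16,3,c); (16,10,c); (16,11,c); added nodes 24, 25, 26, 27, 28, 29, 30; added edges (27,3,c); (27,24,c); (27,26,c); (28,10,c); (28,24,c); (28,25,c); (29,11,c); (29,25,c); (29,26,c); (30,24,c); (30,25,c); (30,26,c); result: nodes: 3:vx, 6:vx, 10:vx, 11:vx, 13:vx, 14:vx, 17:vx, 18:vx, 19:vx, 20:tri, 21:tri, 22:tri, 23:tri, 24:vx, 25:vx, 26:vx, 27:tri, 28:tri, 29:tri, 30:tri edges: (20,10,c); (20,17,c); (20,19,c); (21,13,c); (21,17,c); (21,18,c); (22,14,c); (22,18,c); (22,19,c); (23,17,c); (23,18,c); (23,19,c); (27,3,c); (27,24,c); (27,26,c); (28,10,c); (28,24,c); (28,25,c); (29,11,c); (29,25,c); (29,26,c); (30,24,c); (30,25,c); (30,26,c)
final:
nodes: 3:vx, 6:vx, 10:vx, 11:vx, 13:vx, 14:vx, 17:vx, 18:vx, 19:vx, 20:tri, 21:tri, 22:tri, 23:tri, 24:vx, 25:vx, 26:vx, 27:tri, 28:tri, 29:tri, 30:tri
edges: (20,10,c); (20,17,c); (20,19,c); (21,13,c); (21,17,c); (21,18,c); (22,14,c); (22,18,c); (22,19,c); (23,17,c); (23,18,c); (23,19,c); (27,3,c); (27,24,c); (27,26,c); (28,10,c); (28,24,c); (28,25,c); (29,11,c); (29,25,c); (29,26,c); (30,24,c); (30,25,c); (30,26,c)


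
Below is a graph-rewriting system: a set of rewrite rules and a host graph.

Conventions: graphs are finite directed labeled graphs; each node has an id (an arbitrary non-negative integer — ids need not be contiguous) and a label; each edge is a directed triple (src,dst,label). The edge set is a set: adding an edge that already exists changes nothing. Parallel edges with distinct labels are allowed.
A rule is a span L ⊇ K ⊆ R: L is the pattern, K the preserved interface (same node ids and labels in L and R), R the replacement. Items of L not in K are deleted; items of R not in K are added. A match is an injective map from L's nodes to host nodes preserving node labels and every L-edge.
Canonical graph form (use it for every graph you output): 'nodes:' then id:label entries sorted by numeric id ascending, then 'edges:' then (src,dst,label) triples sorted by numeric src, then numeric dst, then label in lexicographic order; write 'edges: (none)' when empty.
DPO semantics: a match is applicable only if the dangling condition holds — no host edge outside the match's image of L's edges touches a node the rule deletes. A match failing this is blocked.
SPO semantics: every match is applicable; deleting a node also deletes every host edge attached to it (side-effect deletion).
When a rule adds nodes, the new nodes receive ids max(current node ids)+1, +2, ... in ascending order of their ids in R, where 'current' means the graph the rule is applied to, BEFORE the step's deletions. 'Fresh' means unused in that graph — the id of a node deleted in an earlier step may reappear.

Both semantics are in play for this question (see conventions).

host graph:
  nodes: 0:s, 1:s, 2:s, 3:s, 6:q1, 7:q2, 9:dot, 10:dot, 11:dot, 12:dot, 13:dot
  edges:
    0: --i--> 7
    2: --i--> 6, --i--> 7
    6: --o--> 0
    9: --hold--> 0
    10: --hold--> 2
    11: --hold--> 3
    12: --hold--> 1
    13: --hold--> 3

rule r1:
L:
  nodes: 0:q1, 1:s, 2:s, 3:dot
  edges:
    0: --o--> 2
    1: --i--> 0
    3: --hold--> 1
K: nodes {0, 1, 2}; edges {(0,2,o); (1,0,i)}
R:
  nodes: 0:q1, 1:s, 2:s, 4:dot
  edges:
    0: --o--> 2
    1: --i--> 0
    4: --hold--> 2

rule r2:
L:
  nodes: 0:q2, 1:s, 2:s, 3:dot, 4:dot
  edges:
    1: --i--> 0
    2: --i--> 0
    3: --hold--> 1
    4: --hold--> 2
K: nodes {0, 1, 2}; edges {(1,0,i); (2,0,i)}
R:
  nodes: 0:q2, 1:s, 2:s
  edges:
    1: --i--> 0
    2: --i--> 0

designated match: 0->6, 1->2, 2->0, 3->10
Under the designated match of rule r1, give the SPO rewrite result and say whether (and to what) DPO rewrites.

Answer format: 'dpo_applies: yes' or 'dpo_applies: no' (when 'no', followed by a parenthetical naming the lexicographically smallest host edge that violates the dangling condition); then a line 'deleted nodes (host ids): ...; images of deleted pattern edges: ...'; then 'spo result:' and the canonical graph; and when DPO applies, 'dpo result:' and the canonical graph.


dpo_applies: yes
deleted nodes (host ids): 10; images of deleted pattern edges: (10,2,hold)
spo result:
nodes: 0:s, 1:s, 2:s, 3:s, 6:q1, 7:q2, 9:dot, 11:dot, 12:dot, 13:dot, 14:dot
edges: (0,7,i); (2,6,i); (2,7,i); (6,0,o); (9,0,hold); (11,3,hold); (12,1,hold); (13,3,hold); (14,0,hold)
dpo result:
nodes: 0:s, 1:s, 2:s, 3:s, 6:q1, 7:q2, 9:dot, 11:dot, 12:dot, 13:dot, 14:dot
edges: (0,7,i); (2,6,i); (2,7,i); (6,0,o); (9,0,hold); (11,3,hold); (12,1,hold); (13,3,hold); (14,0,hold)


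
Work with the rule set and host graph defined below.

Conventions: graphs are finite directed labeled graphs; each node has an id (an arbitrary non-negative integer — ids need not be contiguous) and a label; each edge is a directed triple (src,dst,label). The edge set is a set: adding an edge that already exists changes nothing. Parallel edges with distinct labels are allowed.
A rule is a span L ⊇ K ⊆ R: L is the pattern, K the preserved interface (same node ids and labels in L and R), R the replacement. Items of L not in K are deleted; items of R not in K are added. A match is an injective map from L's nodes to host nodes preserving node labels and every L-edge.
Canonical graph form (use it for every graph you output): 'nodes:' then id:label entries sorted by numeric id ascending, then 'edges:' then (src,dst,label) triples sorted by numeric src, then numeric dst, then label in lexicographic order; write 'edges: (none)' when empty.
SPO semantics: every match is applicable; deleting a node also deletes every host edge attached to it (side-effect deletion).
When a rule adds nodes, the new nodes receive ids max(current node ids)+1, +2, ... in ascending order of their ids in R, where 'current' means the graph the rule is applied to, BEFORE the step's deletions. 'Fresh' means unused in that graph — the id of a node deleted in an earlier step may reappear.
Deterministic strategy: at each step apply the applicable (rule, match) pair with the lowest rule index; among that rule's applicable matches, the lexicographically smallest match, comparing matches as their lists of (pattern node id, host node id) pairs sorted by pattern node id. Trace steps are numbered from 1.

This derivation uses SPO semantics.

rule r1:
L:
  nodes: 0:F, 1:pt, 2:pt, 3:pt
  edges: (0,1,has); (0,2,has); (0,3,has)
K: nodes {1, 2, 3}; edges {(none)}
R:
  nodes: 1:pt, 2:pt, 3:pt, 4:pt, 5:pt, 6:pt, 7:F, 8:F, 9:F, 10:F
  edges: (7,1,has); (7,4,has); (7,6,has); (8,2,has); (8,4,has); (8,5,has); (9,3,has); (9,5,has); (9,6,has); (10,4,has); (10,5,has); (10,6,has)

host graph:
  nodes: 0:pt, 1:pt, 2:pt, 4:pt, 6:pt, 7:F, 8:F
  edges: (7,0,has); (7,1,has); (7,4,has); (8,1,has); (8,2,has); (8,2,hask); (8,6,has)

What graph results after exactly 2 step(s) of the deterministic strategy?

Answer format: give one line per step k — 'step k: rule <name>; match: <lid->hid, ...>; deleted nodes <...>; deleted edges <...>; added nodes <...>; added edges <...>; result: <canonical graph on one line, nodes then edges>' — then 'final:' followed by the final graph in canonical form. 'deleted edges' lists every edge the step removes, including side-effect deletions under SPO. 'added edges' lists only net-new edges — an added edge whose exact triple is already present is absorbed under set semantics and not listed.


step 1: rule r1; match: 0->7, 1->0, 2->1, 3->4; deleted nodes 7; deleted edges (7,0,has); (7,1,has); (7,4,has); added nodes 9, 10, 11, 12, 13, 14, 15; added edges (12,0,has); (12,9,has); (12,11,has); (13,1,has); (13,9,has); (13,10,has); (14,4,has); (14,10,has); (14,11,has); (15,9,has); (15,10,has); (15,11,has); result: nodes: 0:pt, 1:pt, 2:pt, 4:pt, 6:pt, 8:F, 9:pt, 10:pt, 11:pt, 12:F, 13:F, 14:F, 15:F edges: (8,1,has); (8,2,has); (8,2,hask); (8,6,has); (12,0,has); (12,9,has); (12,11,has); (13,1,has); (13,9,has); (13,10,has); (14,4,has); (14,10,has); (14,11,has); (15,9,has); (15,10,has); (15,11,has)
step 2: rule r1; match: 0->8, 1->1, 2->2, 3->6; deleted nodes 8; deleted edges (8,1,has); (8,2,has); (8,2,hask); (8,6,has); added nodes 16, 17, 18, 19, 20, 21, 22; added edges (19,1,has); (19,16,has); (19,18,has); (20,2,has); (20,16,has); (20,17,has); (21,6,has); (21,17,has); (21,18,has); (22,16,has); (22,17,has); (22,18,has); result: nodes: 0:pt, 1:pt, 2:pt, 4:pt, 6:pt, 9:pt, 10:pt, 11:pt, 12:F, 13:F, 14:F, 15:F, 16:pt, 17:pt, 18:pt, 19:F, 20:F, 21:F, 22:F edges: (12,0,has); (12,9,has); (12,11,has); (13,1,has); (13,9,has); (13,10,has); (14,4,has); (14,10,has); (14,11,has); (15,9,has); (15,10,has); (15,11,has); (19,1,has); (19,16,has); (19,18,has); (20,2,has); (20,16,has); (20,17,has); (21,6,has); (21,17,has); (21,18,has); (22,16,has); (22,17,has); (22,18,has)
final:
nodes: 0:pt, 1:pt, 2:pt, 4:pt, 6:pt, 9:pt, 10:pt, 11:pt, 12:F, 13:F, 14:F, 15:F, 16:pt, 17:pt, 18:pt, 19:F, 20:F, 21:F, 22:F
edges: (12,0,has); (12,9,has); (12,11,has); (13,1,has); (13,9,has); (13,10,has); (14,4,has); (14,10,has); (14,11,has); (15,9,has); (15,10,has); (15,11,has); (19,1,has); (19,16,has); (19,18,has); (20,2,has); (20,16,has); (20,17,has); (21,6,has); (21,17,has); (21,18,has); (22,16,has); (22,17,has); (22,18,has)


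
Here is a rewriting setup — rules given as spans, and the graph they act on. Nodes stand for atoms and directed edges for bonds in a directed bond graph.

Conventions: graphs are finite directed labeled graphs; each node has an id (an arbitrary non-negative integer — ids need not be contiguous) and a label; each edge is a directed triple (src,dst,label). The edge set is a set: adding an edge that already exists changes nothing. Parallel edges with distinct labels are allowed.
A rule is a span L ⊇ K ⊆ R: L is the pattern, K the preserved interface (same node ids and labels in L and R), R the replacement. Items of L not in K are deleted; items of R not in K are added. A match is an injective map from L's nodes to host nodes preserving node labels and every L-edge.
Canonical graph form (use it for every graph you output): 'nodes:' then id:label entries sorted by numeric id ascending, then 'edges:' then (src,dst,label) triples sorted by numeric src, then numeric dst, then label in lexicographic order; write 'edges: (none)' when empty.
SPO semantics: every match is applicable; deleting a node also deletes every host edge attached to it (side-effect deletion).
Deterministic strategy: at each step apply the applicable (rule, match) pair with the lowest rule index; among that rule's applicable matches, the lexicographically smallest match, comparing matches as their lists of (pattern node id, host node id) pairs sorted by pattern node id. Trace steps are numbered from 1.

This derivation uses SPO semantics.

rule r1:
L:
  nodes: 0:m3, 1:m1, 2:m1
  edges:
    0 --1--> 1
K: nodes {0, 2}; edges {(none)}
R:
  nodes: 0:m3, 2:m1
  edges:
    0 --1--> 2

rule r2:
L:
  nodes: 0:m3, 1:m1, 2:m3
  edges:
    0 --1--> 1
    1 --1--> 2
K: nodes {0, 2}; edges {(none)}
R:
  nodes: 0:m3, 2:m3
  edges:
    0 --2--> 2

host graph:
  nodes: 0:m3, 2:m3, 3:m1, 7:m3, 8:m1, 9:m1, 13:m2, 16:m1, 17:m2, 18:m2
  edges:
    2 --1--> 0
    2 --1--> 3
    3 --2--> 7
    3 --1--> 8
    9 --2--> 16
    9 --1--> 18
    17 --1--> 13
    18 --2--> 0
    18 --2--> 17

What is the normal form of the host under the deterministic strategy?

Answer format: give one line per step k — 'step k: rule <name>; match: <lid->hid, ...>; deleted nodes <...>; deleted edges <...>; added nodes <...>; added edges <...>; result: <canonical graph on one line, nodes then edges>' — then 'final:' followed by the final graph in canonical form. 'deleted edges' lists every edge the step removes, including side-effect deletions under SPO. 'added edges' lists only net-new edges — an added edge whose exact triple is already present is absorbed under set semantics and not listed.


step 1: rule r1; match: 0->2, 1->3, 2->8; deleted nodes 3; deleted edges (2,3,1); (3,7,2); (3,8,1); added nodes (none); added edges (2,8,1); result: nodes: 0:m3, 2:m3, 7:m3, 8:m1, 9:m1, 13:m2, 16:m1, 17:m2, 18:m2 edges: (2,0,1); (2,8,1); (9,16,2); (9,18,1); (17,13,1); (18,0,2); (18,17,2)
step 2: rule r1; match: 0->2, 1->8, 2->9; deleted nodes 8; deleted edges (2,8,1); added nodes (none); added edges (2,9,1); result: nodes: 0:m3, 2:m3, 7:m3, 9:m1, 13:m2, 16:m1, 17:m2, 18:m2 edges: (2,0,1); (2,9,1); (9,16,2); (9,18,1); (17,13,1); (18,0,2); (18,17,2)
step 3: rule r1; match: 0->2, 1->9, 2->16; deleted nodes 9; deleted edges (2,9,1); (9,16,2); (9,18,1); added nodes (none); added edges (2,16,1); result: nodes: 0:m3, 2:m3, 7:m3, 13:m2, 16:m1, 17:m2, 18:m2 edges: (2,0,1); (2,16,1); (17,13,1); (18,0,2); (18,17,2)
final:
nodes: 0:m3, 2:m3, 7:m3, 13:m2, 16:m1, 17:m2, 18:m2
edges: (2,0,1); (2,16,1); (17,13,1); (18,0,2); (18,17,2)


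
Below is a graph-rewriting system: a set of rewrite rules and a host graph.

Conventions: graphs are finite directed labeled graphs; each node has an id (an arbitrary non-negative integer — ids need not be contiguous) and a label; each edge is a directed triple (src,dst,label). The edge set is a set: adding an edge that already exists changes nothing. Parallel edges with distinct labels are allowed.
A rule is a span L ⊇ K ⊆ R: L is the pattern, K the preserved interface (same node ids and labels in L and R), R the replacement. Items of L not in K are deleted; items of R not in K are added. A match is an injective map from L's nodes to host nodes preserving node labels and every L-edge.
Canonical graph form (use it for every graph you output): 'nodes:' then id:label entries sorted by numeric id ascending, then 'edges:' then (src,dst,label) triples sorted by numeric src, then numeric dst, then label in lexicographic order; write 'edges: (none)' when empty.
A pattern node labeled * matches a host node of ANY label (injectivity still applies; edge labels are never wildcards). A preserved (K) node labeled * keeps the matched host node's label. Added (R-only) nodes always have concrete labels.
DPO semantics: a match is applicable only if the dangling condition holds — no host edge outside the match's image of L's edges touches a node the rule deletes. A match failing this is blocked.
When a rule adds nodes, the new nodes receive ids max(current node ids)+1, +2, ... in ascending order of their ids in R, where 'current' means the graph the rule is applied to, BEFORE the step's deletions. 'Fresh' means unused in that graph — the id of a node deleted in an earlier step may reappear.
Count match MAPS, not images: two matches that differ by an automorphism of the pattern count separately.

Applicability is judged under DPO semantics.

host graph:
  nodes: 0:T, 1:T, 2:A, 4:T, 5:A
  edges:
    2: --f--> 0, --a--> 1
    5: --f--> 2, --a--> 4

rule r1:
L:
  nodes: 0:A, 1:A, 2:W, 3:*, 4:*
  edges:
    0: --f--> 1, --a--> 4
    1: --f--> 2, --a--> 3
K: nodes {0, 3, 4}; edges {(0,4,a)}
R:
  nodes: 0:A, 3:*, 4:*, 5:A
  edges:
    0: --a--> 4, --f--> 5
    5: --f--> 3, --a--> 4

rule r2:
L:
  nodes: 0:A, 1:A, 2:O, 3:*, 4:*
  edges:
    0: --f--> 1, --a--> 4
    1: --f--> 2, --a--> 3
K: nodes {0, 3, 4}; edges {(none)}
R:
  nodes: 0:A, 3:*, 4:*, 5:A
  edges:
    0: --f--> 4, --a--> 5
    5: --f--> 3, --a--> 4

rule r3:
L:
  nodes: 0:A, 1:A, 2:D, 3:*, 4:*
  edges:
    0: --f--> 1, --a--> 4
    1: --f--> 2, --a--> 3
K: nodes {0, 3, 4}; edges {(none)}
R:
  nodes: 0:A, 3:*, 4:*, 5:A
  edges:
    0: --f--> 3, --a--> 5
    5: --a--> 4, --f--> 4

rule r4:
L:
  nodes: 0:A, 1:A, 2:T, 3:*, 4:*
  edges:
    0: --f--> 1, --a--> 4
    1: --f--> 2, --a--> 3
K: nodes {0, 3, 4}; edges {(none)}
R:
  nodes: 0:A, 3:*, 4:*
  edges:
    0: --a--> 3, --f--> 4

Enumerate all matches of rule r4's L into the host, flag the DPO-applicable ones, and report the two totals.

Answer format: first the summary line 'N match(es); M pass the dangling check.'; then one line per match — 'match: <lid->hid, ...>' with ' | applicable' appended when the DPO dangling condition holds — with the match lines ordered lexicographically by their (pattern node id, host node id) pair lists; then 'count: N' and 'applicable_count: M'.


1 match(es); 1 pass the dangling check.
match: 0->5, 1->2, 2->0, 3->1, 4->4 | applicable
count: 1
applicable_count: 1


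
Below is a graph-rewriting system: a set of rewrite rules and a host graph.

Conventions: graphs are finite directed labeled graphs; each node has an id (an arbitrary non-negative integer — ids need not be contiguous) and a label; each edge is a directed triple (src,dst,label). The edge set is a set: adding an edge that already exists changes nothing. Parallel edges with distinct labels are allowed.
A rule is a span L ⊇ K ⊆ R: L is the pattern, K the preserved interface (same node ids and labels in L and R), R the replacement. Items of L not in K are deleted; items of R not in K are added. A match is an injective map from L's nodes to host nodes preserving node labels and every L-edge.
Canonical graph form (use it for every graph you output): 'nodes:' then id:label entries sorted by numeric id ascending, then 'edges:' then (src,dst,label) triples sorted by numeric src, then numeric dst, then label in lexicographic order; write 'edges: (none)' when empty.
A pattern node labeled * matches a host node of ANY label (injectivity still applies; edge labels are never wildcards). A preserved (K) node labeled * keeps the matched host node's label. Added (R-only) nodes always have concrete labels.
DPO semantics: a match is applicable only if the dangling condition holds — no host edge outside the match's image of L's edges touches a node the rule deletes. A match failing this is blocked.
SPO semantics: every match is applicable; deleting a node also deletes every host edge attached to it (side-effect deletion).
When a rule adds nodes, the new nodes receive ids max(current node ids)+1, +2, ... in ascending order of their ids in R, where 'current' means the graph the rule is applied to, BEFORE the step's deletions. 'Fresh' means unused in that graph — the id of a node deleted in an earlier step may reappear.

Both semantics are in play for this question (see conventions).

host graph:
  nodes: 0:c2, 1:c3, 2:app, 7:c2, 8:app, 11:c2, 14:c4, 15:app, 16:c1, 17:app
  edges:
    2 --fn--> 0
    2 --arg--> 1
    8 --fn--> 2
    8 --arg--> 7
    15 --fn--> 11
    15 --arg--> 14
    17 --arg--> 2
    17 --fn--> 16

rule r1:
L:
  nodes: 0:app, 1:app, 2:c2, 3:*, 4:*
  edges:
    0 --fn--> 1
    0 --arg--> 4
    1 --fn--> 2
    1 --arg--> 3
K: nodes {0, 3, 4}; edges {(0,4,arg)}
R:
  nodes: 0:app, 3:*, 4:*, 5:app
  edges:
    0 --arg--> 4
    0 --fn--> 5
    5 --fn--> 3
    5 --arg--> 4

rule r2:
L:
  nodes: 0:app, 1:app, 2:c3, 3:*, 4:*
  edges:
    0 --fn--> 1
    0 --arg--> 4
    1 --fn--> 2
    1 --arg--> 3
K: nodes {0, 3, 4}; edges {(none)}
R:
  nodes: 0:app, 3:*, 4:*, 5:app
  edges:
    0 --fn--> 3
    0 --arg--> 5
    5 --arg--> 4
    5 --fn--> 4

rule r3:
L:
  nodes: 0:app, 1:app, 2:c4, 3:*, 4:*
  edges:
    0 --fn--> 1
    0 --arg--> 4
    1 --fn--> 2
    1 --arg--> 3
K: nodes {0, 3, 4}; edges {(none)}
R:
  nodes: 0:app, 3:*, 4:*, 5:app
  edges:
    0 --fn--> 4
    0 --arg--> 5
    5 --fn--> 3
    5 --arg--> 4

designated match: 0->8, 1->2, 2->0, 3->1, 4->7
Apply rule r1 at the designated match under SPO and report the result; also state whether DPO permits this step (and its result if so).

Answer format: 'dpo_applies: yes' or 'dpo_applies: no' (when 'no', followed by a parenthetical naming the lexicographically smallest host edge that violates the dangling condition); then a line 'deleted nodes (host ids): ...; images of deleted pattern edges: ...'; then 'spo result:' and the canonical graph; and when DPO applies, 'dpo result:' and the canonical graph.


dpo_applies: no
(the rule deletes node 2, which keeps host edge (17,2,arg) outside the match image — the dangling condition fails, DPO blocks; SPO proceeds and side-deletes such edges)
deleted nodes (host ids): 0, 2; images of deleted pattern edges: (2,0,fn); (2,1,arg); (8,2,fn)
spo result:
nodes: 1:c3, 7:c2, 8:app, 11:c2, 14:c4, 15:app, 16:c1, 17:app, 18:app
edges: (8,7,arg); (8,18,fn); (15,11,fn); (15,14,arg); (17,16,fn); (18,1,fn); (18,7,arg)


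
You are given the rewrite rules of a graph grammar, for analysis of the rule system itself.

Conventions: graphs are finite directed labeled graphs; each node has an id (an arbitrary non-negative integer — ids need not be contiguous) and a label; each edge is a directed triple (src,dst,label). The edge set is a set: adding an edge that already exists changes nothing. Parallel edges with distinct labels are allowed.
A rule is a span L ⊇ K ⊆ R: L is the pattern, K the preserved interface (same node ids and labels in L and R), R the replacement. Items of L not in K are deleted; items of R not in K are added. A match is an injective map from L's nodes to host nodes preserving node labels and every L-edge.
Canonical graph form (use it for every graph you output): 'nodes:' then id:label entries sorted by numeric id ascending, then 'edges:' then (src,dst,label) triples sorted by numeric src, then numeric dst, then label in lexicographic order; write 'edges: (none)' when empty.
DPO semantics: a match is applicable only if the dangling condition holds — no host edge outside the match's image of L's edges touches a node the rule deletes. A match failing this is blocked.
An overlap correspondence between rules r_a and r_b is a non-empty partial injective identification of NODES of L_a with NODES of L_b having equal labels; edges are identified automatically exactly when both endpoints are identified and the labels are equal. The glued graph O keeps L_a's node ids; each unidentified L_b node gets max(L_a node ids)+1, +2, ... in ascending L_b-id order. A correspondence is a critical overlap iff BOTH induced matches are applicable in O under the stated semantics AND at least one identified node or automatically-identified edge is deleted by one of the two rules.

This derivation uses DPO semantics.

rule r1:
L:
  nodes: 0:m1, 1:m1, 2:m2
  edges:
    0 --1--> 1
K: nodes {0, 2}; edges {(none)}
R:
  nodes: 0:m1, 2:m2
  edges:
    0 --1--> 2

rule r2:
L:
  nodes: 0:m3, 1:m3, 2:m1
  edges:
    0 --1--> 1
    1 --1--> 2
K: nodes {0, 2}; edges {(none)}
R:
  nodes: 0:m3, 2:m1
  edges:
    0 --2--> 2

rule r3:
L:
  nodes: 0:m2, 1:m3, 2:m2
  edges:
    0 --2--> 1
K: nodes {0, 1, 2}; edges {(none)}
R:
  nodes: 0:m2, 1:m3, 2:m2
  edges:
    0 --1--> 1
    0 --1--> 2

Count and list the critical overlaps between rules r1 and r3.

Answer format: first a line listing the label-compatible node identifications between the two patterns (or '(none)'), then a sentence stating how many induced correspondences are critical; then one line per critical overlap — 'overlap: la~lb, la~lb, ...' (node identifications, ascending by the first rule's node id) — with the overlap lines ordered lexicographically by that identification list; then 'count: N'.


label-compatible node identifications between L(r1) and L(r3): 2~0, 2~2
0 of the induced correspondences are critical overlaps of r1 and r3.
count: 0


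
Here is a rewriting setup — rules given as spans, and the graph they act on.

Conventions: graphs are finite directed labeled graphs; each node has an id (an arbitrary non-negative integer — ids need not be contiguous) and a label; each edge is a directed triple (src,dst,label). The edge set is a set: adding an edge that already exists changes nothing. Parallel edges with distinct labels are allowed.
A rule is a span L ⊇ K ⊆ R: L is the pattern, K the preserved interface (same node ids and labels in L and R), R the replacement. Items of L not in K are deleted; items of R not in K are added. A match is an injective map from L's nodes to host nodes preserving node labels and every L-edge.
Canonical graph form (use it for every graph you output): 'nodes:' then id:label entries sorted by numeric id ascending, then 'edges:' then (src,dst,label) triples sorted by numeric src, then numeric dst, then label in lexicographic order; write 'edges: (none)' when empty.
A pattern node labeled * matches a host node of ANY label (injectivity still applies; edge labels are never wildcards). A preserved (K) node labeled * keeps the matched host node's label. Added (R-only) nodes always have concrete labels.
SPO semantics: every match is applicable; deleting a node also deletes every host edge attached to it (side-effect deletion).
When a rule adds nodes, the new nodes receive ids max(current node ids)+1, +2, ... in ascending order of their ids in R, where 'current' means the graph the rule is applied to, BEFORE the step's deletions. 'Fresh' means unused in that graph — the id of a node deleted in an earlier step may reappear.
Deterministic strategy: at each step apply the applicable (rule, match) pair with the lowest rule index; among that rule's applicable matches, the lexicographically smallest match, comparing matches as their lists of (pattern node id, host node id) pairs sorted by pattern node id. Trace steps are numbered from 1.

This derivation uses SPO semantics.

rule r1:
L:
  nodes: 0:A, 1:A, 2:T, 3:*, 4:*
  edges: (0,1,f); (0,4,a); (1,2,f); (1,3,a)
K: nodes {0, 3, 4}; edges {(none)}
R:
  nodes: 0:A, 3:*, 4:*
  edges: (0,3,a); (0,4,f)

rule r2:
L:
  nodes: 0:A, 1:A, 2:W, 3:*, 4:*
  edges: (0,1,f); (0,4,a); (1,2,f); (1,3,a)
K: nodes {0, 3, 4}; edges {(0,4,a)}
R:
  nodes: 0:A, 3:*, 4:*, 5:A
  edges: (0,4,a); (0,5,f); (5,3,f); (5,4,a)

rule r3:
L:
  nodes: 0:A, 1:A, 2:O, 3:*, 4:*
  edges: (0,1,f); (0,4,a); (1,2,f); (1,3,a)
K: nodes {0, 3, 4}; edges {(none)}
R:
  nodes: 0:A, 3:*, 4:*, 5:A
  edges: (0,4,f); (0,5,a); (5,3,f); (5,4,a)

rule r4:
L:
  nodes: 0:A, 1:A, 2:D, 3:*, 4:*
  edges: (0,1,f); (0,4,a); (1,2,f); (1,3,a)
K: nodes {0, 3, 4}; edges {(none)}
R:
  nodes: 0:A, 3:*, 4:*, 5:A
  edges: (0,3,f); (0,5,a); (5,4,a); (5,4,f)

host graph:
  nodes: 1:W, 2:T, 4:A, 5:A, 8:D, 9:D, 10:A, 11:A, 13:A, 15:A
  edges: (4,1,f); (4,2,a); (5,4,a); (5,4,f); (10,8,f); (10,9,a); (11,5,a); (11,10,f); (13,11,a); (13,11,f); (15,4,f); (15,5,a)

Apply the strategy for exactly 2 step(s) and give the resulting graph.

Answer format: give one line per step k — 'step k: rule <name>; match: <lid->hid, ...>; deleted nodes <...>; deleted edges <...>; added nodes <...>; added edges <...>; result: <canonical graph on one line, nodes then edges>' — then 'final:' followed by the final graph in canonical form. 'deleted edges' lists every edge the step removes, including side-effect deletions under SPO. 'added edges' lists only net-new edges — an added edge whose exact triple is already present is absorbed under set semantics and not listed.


step 1: rule r2; match: 0->15, 1->4, 2->1, 3->2, 4->5; deleted nodes 1, 4; deleted edges (4,1,f); (4,2,a); (5,4,a); (5,4,f); (15,4,f); added nodes 16; added edges (15,16,f); (16,2,f); (16,5,a); result: nodes: 2:T, 5:A, 8:D, 9:D, 10:A, 11:A, 13:A, 15:A, 16:A edges: (10,8,f); (10,9,a); (11,5,a); (11,10,f); (13,11,a); (13,11,f); (15,5,a); (15,16,f); (16,2,f); (16,5,a)
step 2: rule r4; match: 0->11, 1->10, 2->8, 3->9, 4->5; deleted nodes 8, 10; deleted edges (10,8,f); (10,9,a); (11,5,a); (11,10,f); added nodes 17; added edges (11,9,f); (11,17,a); (17,5,a); (17,5,f); result: nodes: 2:T, 5:A, 9:D, 11:A, 13:A, 15:A, 16:A, 17:A edges: (11,9,f); (11,17,a); (13,11,a); (13,11,f); (15,5,a); (15,16,f); (16,2,f); (16,5,a); (17,5,a); (17,5,f)
final:
nodes: 2:T, 5:A, 9:D, 11:A, 13:A, 15:A, 16:A, 17:A
edges: (11,9,f); (11,17,a); (13,11,a); (13,11,f); (15,5,a); (15,16,f); (16,2,f); (16,5,a); (17,5,a); (17,5,f)
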